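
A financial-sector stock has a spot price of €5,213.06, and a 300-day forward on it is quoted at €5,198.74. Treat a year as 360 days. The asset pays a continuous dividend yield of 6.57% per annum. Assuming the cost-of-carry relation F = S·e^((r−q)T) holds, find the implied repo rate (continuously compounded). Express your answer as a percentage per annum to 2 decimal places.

6.24%

From F = S·e^((r−q)T): (r − q) = ln(F/S)/T
ln(5198.74/5213.06) = ln(0.997253) = -0.002751
(r − q) = -0.002751 / (300/360) = -0.003301
r = ln(F/S)/T + q = -0.003301 + 0.0657 = 0.062399
r = 6.24%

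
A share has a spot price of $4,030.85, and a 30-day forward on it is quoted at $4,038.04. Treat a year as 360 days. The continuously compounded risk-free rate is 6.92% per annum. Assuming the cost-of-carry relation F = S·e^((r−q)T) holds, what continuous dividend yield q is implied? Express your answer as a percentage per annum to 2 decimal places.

From F = S·e^((r−q)T): (r − q) = ln(F/S)/T
ln(4038.04/4030.85) = ln(1.001784) = 0.001782
(r − q) = 0.001782 / (30/360) = 0.021384
q = r − ln(F/S)/T = 0.0692 − 0.021384 = 0.047816
q = 4.78%

4.78%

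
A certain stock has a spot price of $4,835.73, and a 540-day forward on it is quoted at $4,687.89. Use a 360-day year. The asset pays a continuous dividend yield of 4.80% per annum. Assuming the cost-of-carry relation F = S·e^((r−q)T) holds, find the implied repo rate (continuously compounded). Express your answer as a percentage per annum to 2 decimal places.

2.73%

From F = S·e^((r−q)T): (r − q) = ln(F/S)/T
ln(4687.89/4835.73) = ln(0.969428) = -0.031049
(r − q) = -0.031049 / (540/360) = -0.020699
r = ln(F/S)/T + q = -0.020699 + 0.0480 = 0.027301
r = 2.73%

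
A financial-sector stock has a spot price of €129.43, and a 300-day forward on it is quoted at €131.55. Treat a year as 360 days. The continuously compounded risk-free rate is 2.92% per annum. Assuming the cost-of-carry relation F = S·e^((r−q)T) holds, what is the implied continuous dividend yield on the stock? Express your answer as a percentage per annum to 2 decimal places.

From F = S·e^((r−q)T): (r − q) = ln(F/S)/T
ln(131.55/129.43) = ln(1.016380) = 0.016247
(r − q) = 0.016247 / (300/360) = 0.019496
q = r − ln(F/S)/T = 0.0292 − 0.019496 = 0.009704
q = 0.97%

0.97%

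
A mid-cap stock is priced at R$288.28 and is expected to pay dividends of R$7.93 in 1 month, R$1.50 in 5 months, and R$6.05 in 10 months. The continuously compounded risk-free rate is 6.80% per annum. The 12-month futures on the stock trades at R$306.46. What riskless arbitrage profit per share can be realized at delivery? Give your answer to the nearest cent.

PV(dividends) I = 7.93·e^(−0.0680·1/12) + 1.50·e^(−0.0680·5/12) + 6.05·e^(−0.0680·10/12) = 15.0600
Fair futures F* = (S − I)·e^(rT) = (288.28 − 15.0600)·e^0.068000 = 273.2200 × 1.070365 = 292.4451
Market R$306.46 > fair 292.4451: forward overpriced → cash-and-carry (borrow at r, buy the stock and collect the dividends, short the forward).
Profit at T = |F_mkt − F*| = |306.46 − 292.4451| = R$14.01 per share

R$14.01 per share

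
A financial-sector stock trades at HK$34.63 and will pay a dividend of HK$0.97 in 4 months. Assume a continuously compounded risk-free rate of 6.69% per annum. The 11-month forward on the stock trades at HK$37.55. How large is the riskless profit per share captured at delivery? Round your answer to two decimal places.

HK$1.74 per share

PV(dividends) I = 0.97·e^(−0.0669·4/12) = 0.9486
Fair forward F* = (S − I)·e^(rT) = (34.63 − 0.9486)·e^0.061325 = 33.6814 × 1.063244 = 35.8115
Market HK$37.55 > fair 35.8115: forward overpriced → cash-and-carry (borrow at r, buy the stock and collect the dividends, short the forward).
Profit at T = |F_mkt − F*| = |37.55 − 35.8115| = HK$1.74 per share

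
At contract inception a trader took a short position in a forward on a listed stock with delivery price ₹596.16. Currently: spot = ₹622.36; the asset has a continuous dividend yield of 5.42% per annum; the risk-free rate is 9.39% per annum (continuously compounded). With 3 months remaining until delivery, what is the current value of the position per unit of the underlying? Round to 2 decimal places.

Current fair forward for the remaining 3 months: F = S·e^((r − q)·T), (r − q) = 0.0939 − 0.0542 = 0.0397
F = 622.36 · e^(0.0397 × 3/12) = 622.36 × 1.009974 = 628.5674
Value of long forward = (F − K)·e^(−rT) = (628.5674 − 596.16) · e^(−0.0939·3/12)
= 32.4074 × 0.976798 = 31.66
Short position value = −(long value) = -₹31.66

-₹31.66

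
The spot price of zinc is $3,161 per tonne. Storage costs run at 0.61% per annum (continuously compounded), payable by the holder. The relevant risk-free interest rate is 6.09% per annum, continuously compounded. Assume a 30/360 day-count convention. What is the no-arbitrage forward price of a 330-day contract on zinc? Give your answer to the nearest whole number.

Net carry = r + u − y = 0.0609 + 0.0061 − 0.0000 = 0.0670
F = S·e^((r+u−y)T) = 3161 · e^(0.0670 × 330/360) = 3161 · e^0.061417
= 3161 × 1.063342 = $3,361 per tonne

$3,361 per tonne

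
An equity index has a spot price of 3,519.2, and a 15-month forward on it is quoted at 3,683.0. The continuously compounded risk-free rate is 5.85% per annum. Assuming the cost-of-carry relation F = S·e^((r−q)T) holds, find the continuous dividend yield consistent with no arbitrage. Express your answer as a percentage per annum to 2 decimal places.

From F = S·e^((r−q)T): (r − q) = ln(F/S)/T
ln(3683.0/3519.2) = ln(1.046545) = 0.045494
(r − q) = 0.045494 / (15/12) = 0.036395
q = r − ln(F/S)/T = 0.0585 − 0.036395 = 0.022105
q = 2.21%

2.21%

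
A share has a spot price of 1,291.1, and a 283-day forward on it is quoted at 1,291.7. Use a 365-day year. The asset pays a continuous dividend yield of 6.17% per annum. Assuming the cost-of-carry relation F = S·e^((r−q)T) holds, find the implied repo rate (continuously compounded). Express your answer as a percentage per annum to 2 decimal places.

From F = S·e^((r−q)T): (r − q) = ln(F/S)/T
ln(1291.7/1291.1) = ln(1.000465) = 0.000465
(r − q) = 0.000465 / (283/365) = 0.000600
r = ln(F/S)/T + q = 0.000600 + 0.0617 = 0.062300
r = 6.23%

6.23%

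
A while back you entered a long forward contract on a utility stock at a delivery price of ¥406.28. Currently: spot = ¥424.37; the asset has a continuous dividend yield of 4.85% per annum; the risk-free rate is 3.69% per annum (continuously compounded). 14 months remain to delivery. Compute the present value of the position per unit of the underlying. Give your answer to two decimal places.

Current fair forward for the remaining 14 months: F = S·e^((r − q)·T), (r − q) = 0.0369 − 0.0485 = -0.0116
F = 424.37 · e^(-0.0116 × 14/12) = 424.37 × 0.986558 = 418.6656
Value of long forward = (F − K)·e^(−rT) = (418.6656 − 406.28) · e^(−0.0369·14/12)
= 12.3856 × 0.957863 = 11.86

¥11.86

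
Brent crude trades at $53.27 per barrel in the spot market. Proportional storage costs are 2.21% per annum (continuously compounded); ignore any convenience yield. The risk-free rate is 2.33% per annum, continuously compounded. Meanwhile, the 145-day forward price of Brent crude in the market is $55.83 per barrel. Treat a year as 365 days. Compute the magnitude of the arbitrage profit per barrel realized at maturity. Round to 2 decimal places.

$1.59 per barrel

Fair forward: F* = S·e^(carry·T), with carry = (r + u) = 0.0233 + 0.0221 = 0.0454
F* = 53.27 · e^(0.0454 × 145/365) = 53.27 · e^0.018036 = 53.27 × 1.018200 = $54.2395
Market $55.83 > fair $54.2395: forward overpriced → cash-and-carry (buy spot, short the forward).
At maturity, profit = |F_mkt − F*| = |55.83 − 54.2395| = $1.59 per barrel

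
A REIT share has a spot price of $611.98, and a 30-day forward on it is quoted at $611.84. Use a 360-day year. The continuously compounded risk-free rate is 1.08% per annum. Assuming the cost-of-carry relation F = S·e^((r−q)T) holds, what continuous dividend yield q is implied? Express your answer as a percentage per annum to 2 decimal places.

From F = S·e^((r−q)T): (r − q) = ln(F/S)/T
ln(611.84/611.98) = ln(0.999771) = -0.000229
(r − q) = -0.000229 / (30/360) = -0.002748
q = r − ln(F/S)/T = 0.0108 + 0.002748 = 0.013548
q = 1.35%

1.35%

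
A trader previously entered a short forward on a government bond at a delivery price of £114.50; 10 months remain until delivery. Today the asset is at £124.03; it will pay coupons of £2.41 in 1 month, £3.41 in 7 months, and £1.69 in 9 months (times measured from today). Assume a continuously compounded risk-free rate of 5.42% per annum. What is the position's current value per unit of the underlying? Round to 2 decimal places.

-£7.26

PV(remaining coupons) I = 2.41·e^(−0.0542·1/12) + 3.41·e^(−0.0542·7/12) + 1.69·e^(−0.0542·9/12) = 7.3257
Current forward F = (S − I)·e^(rT) = (124.03 − 7.3257)·e^(0.0542·10/12) = 116.7043 × 1.046202 = 122.0963
Value (long) = (F − K)·e^(−rT) = (122.0963 − 114.50) × 0.955838 = 7.2608
Short position value = −(long value) = -£7.26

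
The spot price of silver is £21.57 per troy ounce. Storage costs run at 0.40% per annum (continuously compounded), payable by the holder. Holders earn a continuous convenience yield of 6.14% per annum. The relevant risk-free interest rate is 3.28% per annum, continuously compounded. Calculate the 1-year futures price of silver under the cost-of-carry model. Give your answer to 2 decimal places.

Net carry = r + u − y = 0.0328 + 0.0040 − 0.0614 = -0.0246
F = S·e^((r+u−y)T) = 21.57 · e^(-0.0246 × 1) = 21.57 · e^-0.024600
= 21.57 × 0.975700 = £21.05 per troy ounce

£21.05 per troy ounce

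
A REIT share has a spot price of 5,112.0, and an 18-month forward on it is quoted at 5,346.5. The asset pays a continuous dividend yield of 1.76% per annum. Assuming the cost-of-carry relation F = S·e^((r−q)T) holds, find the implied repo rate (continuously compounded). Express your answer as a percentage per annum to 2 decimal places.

4.75%

From F = S·e^((r−q)T): (r − q) = ln(F/S)/T
ln(5346.5/5112.0) = ln(1.045872) = 0.044851
(r − q) = 0.044851 / (18/12) = 0.029901
r = ln(F/S)/T + q = 0.029901 + 0.0176 = 0.047501
r = 4.75%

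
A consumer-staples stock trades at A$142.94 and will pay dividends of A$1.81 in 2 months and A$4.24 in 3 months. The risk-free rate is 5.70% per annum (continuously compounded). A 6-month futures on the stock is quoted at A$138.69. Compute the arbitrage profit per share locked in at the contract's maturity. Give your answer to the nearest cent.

PV(dividends) I = 1.81·e^(−0.0570·2/12) + 4.24·e^(−0.0570·3/12) = 5.9729
Fair futures F* = (S − I)·e^(rT) = (142.94 − 5.9729)·e^0.028500 = 136.9671 × 1.028910 = 140.9268
Market A$138.69 < fair 140.9268: forward underpriced → reverse cash-and-carry (short the stock, invest proceeds at r, pay the dividends, go long the forward).
Profit at T = |F_mkt − F*| = |138.69 − 140.9268| = A$2.24 per share

A$2.24 per share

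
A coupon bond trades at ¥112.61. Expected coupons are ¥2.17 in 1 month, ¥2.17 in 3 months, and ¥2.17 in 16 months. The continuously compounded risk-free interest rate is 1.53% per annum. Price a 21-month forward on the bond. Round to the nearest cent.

¥109.04

PV(coupons) I = 2.17·e^(−0.0153·1/12) + 2.17·e^(−0.0153·3/12) + 2.17·e^(−0.0153·16/12)
I = 2.1672 + 2.1617 + 2.1262 = 6.4551
F = (S − I)·e^(rT) = (112.61 − 6.4551) · e^(0.0153·21/12)
= 106.1549 · e^0.026775 = 106.1549 × 1.027137 = ¥109.04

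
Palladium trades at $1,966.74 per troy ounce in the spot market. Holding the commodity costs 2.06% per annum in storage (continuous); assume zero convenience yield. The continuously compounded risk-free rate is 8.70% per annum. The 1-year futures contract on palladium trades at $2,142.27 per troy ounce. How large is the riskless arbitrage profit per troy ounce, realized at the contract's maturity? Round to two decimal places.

$47.90 per troy ounce

Fair futures: F* = S·e^(carry·T), with carry = (r + u) = 0.0870 + 0.0206 = 0.1076
F* = 1966.74 · e^(0.1076 × 1) = 1966.74 · e^0.10760000 = 1966.74 × 1.11360222 = $2190.1660
Market $2142.27 < fair $2190.1660: forward underpriced → reverse cash-and-carry (short spot, go long the forward).
At maturity, profit = |F_mkt − F*| = |2142.27 − 2190.1660| = $47.90 per troy ounce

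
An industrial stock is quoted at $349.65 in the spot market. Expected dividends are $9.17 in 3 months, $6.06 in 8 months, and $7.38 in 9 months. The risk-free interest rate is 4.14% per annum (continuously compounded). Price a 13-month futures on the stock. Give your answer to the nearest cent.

$342.55

PV(dividends) I = 9.17·e^(−0.0414·3/12) + 6.06·e^(−0.0414·8/12) + 7.38·e^(−0.0414·9/12)
I = 9.0756 + 5.8950 + 7.1544 = 22.1250
F = (S − I)·e^(rT) = (349.65 − 22.1250) · e^(0.0414·13/12)
= 327.5250 · e^0.044850 = 327.5250 × 1.045871 = $342.55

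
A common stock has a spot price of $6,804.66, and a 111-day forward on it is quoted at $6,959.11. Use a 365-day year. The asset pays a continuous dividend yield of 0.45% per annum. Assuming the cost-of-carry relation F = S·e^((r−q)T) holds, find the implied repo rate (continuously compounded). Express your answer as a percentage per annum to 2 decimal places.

7.83%

From F = S·e^((r−q)T): (r − q) = ln(F/S)/T
ln(6959.11/6804.66) = ln(1.022698) = 0.022444
(r − q) = 0.022444 / (111/365) = 0.073802
r = ln(F/S)/T + q = 0.073802 + 0.0045 = 0.078302
r = 7.83%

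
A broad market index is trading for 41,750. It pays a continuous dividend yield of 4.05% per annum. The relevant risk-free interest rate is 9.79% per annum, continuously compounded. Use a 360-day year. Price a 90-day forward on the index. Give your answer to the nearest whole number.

42,353

F = S·e^((r − q)T) = 41750 · e^((0.0979 − 0.0405) × 90/360)
= 41750 · e^0.014350 = 41750 × 1.014453
F = 42,353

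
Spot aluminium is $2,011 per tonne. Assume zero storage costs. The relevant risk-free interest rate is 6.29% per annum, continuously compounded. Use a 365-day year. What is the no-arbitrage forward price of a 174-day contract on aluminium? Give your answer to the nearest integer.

$2,072 per tonne

F = S·e^(rT) = 2011 · e^(0.0629 × 174/365) = 2011 · e^0.029985
= 2011 × 1.030439 = $2,072 per tonne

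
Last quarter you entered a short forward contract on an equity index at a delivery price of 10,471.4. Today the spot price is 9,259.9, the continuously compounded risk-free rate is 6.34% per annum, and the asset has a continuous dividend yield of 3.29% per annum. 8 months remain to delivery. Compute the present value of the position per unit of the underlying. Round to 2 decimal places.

Current fair forward for the remaining 8 months: F = S·e^((r − q)·T), (r − q) = 0.0634 − 0.0329 = 0.0305
F = 9259.9 · e^(0.0305 × 8/12) = 9259.9 × 1.02054146 = 9450.1119
Value of long forward = (F − K)·e^(−rT) = (9450.1119 − 10471.4) · e^(−0.0634·8/12)
= -1021.2881 × 0.95861412 = -979.02
Short position value = −(long value) = 979.02

979.02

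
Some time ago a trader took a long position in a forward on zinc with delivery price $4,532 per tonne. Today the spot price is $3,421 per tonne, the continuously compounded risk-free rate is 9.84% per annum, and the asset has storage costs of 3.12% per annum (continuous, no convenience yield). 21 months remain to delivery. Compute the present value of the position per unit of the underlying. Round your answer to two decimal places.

-$202.11 per tonne

Current fair forward for the remaining 21 months: F = S·e^((r + u)·T), (r + u) = 0.0984 + 0.0312 = 0.1296
F = 3421 · e^(0.1296 × 21/12) = 3421 × 1.25457893 = 4291.9145
Value of long forward = (F − K)·e^(−rT) = (4291.9145 − 4532) · e^(−0.0984·21/12)
= -240.0855 × 0.84181079 = -202.11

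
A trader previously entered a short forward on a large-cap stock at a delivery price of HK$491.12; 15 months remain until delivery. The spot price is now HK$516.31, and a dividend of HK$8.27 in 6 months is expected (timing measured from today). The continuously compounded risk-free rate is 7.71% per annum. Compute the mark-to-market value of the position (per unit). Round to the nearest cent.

-HK$62.36

PV(remaining dividends) I = 8.27·e^(−0.0771·6/12) = 7.9573
Current forward F = (S − I)·e^(rT) = (516.31 − 7.9573)·e^(0.0771·15/12) = 508.3527 × 1.101172 = 559.7838
Value (long) = (F − K)·e^(−rT) = (559.7838 − 491.12) × 0.908123 = 62.3552
Short position value = −(long value) = -HK$62.36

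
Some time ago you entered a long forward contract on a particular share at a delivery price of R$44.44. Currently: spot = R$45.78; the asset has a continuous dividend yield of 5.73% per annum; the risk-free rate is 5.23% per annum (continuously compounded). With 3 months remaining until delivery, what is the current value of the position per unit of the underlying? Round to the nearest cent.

Current fair forward for the remaining 3 months: F = S·e^((r − q)·T), (r − q) = 0.0523 − 0.0573 = -0.0050
F = 45.78 · e^(-0.0050 × 3/12) = 45.78 × 0.998751 = 45.7228
Value of long forward = (F − K)·e^(−rT) = (45.7228 − 44.44) · e^(−0.0523·3/12)
= 1.2828 × 0.987010 = 1.27

R$1.27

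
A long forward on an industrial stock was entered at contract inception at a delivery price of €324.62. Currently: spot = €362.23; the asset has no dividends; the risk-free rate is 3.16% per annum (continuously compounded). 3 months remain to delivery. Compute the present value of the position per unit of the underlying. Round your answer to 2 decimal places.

€40.16

Current fair forward for the remaining 3 months: F = S·e^(r·T), r = 0.0316
F = 362.23 · e^(0.0316 × 3/12) = 362.23 × 1.007931 = 365.1028
Value of long forward = (F − K)·e^(−rT) = (365.1028 − 324.62) · e^(−0.0316·3/12)
= 40.4828 × 0.992131 = 40.16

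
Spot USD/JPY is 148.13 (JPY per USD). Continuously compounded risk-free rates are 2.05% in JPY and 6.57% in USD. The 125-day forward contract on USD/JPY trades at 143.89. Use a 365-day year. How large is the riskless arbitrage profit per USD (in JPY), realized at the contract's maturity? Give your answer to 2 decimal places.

1.96 per USD (in JPY)

Fair forward: F* = S·e^(carry·T), with carry = (r_JPY − r_USD) = 0.0205 − 0.0657 = -0.0452
F* = 148.13 · e^(-0.0452 × 125/365) = 148.13 · e^-0.015479 = 148.13 × 0.984640 = 145.8547
Market 143.89 < fair 145.8547: forward underpriced → reverse cash-and-carry (short spot, go long the forward).
At maturity, profit = |F_mkt − F*| = |143.89 − 145.8547| = 1.96 per USD (in JPY)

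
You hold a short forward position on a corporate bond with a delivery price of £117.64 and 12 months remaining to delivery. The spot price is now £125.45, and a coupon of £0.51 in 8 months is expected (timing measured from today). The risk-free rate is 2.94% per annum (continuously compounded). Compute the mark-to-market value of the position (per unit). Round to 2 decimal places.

-£10.72

PV(remaining coupons) I = 0.51·e^(−0.0294·8/12) = 0.5001
Current forward F = (S − I)·e^(rT) = (125.45 − 0.5001)·e^(0.0294·12/12) = 124.9499 × 1.029836 = 128.6779
Value (long) = (F − K)·e^(−rT) = (128.6779 − 117.64) × 0.971028 = 10.7181
Short position value = −(long value) = -£10.72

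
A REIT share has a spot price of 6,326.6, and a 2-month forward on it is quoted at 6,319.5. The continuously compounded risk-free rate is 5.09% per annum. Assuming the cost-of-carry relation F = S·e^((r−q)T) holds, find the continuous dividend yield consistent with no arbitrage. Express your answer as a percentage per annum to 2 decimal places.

From F = S·e^((r−q)T): (r − q) = ln(F/S)/T
ln(6319.5/6326.6) = ln(0.998878) = -0.001123
(r − q) = -0.001123 / (2/12) = -0.006738
q = r − ln(F/S)/T = 0.0509 + 0.006738 = 0.057638
q = 5.76%

5.76%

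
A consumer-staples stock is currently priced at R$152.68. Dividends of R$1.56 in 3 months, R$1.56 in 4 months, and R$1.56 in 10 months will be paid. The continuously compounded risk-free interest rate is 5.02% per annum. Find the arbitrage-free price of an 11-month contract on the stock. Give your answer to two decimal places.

PV(dividends) I = 1.56·e^(−0.0502·3/12) + 1.56·e^(−0.0502·4/12) + 1.56·e^(−0.0502·10/12)
I = 1.5405 + 1.5341 + 1.4961 = 4.5707
F = (S − I)·e^(rT) = (152.68 − 4.5707) · e^(0.0502·11/12)
= 148.1093 · e^0.046017 = 148.1093 × 1.047092 = R$155.08

R$155.08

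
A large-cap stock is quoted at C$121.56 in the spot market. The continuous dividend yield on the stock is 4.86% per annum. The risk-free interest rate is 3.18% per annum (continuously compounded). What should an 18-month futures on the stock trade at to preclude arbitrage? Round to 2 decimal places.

C$118.53

F = S·e^((r − q)T) = 121.56 · e^((0.0318 − 0.0486) × 18/12)
= 121.56 · e^-0.025200 = 121.56 × 0.975115
F = C$118.53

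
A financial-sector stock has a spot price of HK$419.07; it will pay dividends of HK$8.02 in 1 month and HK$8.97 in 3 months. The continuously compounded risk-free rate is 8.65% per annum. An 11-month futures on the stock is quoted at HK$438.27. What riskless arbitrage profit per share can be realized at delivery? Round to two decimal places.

PV(dividends) I = 8.02·e^(−0.0865·1/12) + 8.97·e^(−0.0865·3/12) = 16.7405
Fair futures F* = (S − I)·e^(rT) = (419.07 − 16.7405)·e^0.079292 = 402.3295 × 1.082520 = 435.5297
Market HK$438.27 > fair 435.5297: forward overpriced → cash-and-carry (borrow at r, buy the stock and collect the dividends, short the forward).
Profit at T = |F_mkt − F*| = |438.27 − 435.5297| = HK$2.74 per share

HK$2.74 per share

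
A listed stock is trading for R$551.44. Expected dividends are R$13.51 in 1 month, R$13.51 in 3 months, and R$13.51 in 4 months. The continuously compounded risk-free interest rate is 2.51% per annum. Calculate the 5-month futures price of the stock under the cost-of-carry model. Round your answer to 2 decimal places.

PV(dividends) I = 13.51·e^(−0.0251·1/12) + 13.51·e^(−0.0251·3/12) + 13.51·e^(−0.0251·4/12)
I = 13.4818 + 13.4255 + 13.3974 = 40.3047
F = (S − I)·e^(rT) = (551.44 − 40.3047) · e^(0.0251·5/12)
= 511.1353 · e^0.010458 = 511.1353 × 1.010513 = R$516.51

R$516.51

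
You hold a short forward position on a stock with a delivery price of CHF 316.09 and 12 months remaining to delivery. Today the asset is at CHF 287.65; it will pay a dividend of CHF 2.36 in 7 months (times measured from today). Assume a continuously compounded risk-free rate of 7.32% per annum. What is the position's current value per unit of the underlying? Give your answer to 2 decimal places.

PV(remaining dividends) I = 2.36·e^(−0.0732·7/12) = 2.2613
Current forward F = (S − I)·e^(rT) = (287.65 − 2.2613)·e^(0.0732·12/12) = 285.3887 × 1.075946 = 307.0628
Value (long) = (F − K)·e^(−rT) = (307.0628 − 316.09) × 0.929415 = -8.3900
Short position value = −(long value) = CHF 8.39

CHF 8.39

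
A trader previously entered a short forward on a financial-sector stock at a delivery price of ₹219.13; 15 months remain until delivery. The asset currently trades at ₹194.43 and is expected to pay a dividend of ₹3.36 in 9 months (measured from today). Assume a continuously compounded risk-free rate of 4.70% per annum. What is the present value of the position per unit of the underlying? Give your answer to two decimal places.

PV(remaining dividends) I = 3.36·e^(−0.0470·9/12) = 3.2436
Current forward F = (S − I)·e^(rT) = (194.43 − 3.2436)·e^(0.0470·15/12) = 191.1864 × 1.060510 = 202.7551
Value (long) = (F − K)·e^(−rT) = (202.7551 − 219.13) × 0.942942 = -15.4406
Short position value = −(long value) = ₹15.44

₹15.44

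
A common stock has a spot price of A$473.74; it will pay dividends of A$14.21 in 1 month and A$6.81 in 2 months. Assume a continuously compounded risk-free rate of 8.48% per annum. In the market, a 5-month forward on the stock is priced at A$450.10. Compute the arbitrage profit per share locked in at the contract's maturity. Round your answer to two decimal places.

A$19.10 per share

PV(dividends) I = 14.21·e^(−0.0848·1/12) + 6.81·e^(−0.0848·2/12) = 20.8244
Fair forward F* = (S − I)·e^(rT) = (473.74 − 20.8244)·e^0.035333 = 452.9156 × 1.035965 = 469.2047
Market A$450.10 < fair 469.2047: forward underpriced → reverse cash-and-carry (short the stock, invest proceeds at r, pay the dividends, go long the forward).
Profit at T = |F_mkt − F*| = |450.10 − 469.2047| = A$19.10 per share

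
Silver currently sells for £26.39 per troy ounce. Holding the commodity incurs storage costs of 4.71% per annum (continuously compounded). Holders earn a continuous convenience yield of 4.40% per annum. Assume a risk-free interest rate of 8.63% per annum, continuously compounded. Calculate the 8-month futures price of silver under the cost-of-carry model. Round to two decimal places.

£28.01 per troy ounce

Net carry = r + u − y = 0.0863 + 0.0471 − 0.0440 = 0.0894
F = S·e^((r+u−y)T) = 26.39 · e^(0.0894 × 8/12) = 26.39 · e^0.059600
= 26.39 × 1.061412 = £28.01 per troy ounce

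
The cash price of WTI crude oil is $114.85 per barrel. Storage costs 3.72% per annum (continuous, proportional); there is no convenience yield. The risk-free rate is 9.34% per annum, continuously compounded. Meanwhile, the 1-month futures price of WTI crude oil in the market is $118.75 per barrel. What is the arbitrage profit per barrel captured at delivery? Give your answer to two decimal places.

$2.64 per barrel

Fair futures: F* = S·e^(carry·T), with carry = (r + u) = 0.0934 + 0.0372 = 0.1306
F* = 114.85 · e^(0.1306 × 1/12) = 114.85 · e^0.010883 = 114.85 × 1.010942 = $116.1067
Market $118.75 > fair $116.1067: forward overpriced → cash-and-carry (buy spot, short the forward).
At maturity, profit = |F_mkt − F*| = |118.75 − 116.1067| = $2.64 per barrel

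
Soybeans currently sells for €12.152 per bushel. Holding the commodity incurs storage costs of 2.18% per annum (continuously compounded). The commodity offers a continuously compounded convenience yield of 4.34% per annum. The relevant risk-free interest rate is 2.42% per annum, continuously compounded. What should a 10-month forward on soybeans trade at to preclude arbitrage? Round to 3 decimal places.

€12.178 per bushel

Net carry = r + u − y = 0.0242 + 0.0218 − 0.0434 = 0.0026
F = S·e^((r+u−y)T) = 12.152 · e^(0.0026 × 10/12) = 12.152 · e^0.002167
= 12.152 × 1.002169 = €12.178 per bushel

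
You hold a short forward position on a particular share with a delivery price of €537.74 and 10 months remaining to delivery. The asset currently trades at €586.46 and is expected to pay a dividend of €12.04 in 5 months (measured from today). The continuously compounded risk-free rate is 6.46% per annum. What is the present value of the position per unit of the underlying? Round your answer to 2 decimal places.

-€65.18

PV(remaining dividends) I = 12.04·e^(−0.0646·5/12) = 11.7202
Current forward F = (S − I)·e^(rT) = (586.46 − 11.7202)·e^(0.0646·10/12) = 574.7398 × 1.055309 = 606.5281
Value (long) = (F − K)·e^(−rT) = (606.5281 − 537.74) × 0.947590 = 65.1829
Short position value = −(long value) = -€65.18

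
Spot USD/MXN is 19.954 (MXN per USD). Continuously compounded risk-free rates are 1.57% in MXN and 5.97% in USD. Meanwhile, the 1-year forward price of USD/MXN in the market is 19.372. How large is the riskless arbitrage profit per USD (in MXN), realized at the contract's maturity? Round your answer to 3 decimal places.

0.277 per USD (in MXN)

Fair forward: F* = S·e^(carry·T), with carry = (r_MXN − r_USD) = 0.0157 − 0.0597 = -0.0440
F* = 19.954 · e^(-0.0440 × 1) = 19.954 · e^-0.044000 = 19.954 × 0.956954 = 19.0951
Market 19.372 > fair 19.0951: forward overpriced → cash-and-carry (buy spot, short the forward).
At maturity, profit = |F_mkt − F*| = |19.372 − 19.0951| = 0.277 per USD (in MXN)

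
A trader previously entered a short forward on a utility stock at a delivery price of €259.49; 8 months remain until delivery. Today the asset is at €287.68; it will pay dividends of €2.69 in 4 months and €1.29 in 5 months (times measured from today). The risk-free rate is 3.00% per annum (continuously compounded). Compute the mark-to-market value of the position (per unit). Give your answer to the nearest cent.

PV(remaining dividends) I = 2.69·e^(−0.0300·4/12) + 1.29·e^(−0.0300·5/12) = 3.9372
Current forward F = (S − I)·e^(rT) = (287.68 − 3.9372)·e^(0.0300·8/12) = 283.7428 × 1.020201 = 289.4747
Value (long) = (F − K)·e^(−rT) = (289.4747 − 259.49) × 0.980199 = 29.3910
Short position value = −(long value) = -€29.39

-€29.39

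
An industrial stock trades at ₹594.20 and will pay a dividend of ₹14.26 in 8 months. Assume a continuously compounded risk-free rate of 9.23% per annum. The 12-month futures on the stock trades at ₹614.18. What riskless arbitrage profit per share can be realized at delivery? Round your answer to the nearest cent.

₹22.77 per share

PV(dividends) I = 14.26·e^(−0.0923·8/12) = 13.4090
Fair futures F* = (S − I)·e^(rT) = (594.20 − 13.4090)·e^0.092300 = 580.7910 × 1.096694 = 636.9500
Market ₹614.18 < fair 636.9500: forward underpriced → reverse cash-and-carry (short the stock, invest proceeds at r, pay the dividends, go long the forward).
Profit at T = |F_mkt − F*| = |614.18 − 636.9500| = ₹22.77 per share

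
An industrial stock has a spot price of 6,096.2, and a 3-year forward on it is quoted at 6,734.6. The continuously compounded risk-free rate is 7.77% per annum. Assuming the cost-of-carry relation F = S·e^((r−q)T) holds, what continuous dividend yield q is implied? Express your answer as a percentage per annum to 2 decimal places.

From F = S·e^((r−q)T): (r − q) = ln(F/S)/T
ln(6734.6/6096.2) = ln(1.104721) = 0.099593
(r − q) = 0.099593 / (3) = 0.033198
q = r − ln(F/S)/T = 0.0777 − 0.033198 = 0.044502
q = 4.45%

4.45%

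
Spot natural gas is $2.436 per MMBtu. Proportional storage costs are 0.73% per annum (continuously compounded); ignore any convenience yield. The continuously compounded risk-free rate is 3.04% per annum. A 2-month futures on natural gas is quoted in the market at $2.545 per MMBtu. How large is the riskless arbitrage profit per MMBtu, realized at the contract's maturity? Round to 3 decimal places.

$0.094 per MMBtu

Fair futures: F* = S·e^(carry·T), with carry = (r + u) = 0.0304 + 0.0073 = 0.0377
F* = 2.436 · e^(0.0377 × 2/12) = 2.436 · e^0.006283 = 2.436 × 1.006303 = $2.4514
Market $2.545 > fair $2.4514: forward overpriced → cash-and-carry (buy spot, short the forward).
At maturity, profit = |F_mkt − F*| = |2.545 − 2.4514| = $0.094 per MMBtu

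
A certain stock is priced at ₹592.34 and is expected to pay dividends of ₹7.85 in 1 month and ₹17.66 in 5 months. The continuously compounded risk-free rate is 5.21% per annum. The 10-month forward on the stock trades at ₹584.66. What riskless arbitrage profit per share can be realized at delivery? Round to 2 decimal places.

₹7.75 per share

PV(dividends) I = 7.85·e^(−0.0521·1/12) + 17.66·e^(−0.0521·5/12) = 25.0968
Fair forward F* = (S − I)·e^(rT) = (592.34 − 25.0968)·e^0.043417 = 567.2432 × 1.044373 = 592.4135
Market ₹584.66 < fair 592.4135: forward underpriced → reverse cash-and-carry (short the stock, invest proceeds at r, pay the dividends, go long the forward).
Profit at T = |F_mkt − F*| = |584.66 − 592.4135| = ₹7.75 per share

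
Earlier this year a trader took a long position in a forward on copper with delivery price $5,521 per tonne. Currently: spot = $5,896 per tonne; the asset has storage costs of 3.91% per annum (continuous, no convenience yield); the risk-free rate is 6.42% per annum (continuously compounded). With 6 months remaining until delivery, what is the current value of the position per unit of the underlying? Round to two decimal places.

$665.81 per tonne

Current fair forward for the remaining 6 months: F = S·e^((r + u)·T), (r + u) = 0.0642 + 0.0391 = 0.1033
F = 5896 · e^(0.1033 × 6/12) = 5896 × 1.05300713 = 6208.5300
Value of long forward = (F − K)·e^(−rT) = (6208.5300 − 5521) · e^(−0.0642·6/12)
= 687.5300 × 0.96840974 = 665.81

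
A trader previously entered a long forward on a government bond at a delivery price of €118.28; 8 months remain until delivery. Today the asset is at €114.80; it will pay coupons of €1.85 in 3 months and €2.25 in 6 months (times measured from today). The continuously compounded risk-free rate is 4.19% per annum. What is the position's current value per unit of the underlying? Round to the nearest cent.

PV(remaining coupons) I = 1.85·e^(−0.0419·3/12) + 2.25·e^(−0.0419·6/12) = 4.0341
Current forward F = (S − I)·e^(rT) = (114.80 − 4.0341)·e^(0.0419·8/12) = 110.7659 × 1.028327 = 113.9036
Value (long) = (F − K)·e^(−rT) = (113.9036 − 118.28) × 0.972453 = -4.2558
Value = -€4.26

-€4.26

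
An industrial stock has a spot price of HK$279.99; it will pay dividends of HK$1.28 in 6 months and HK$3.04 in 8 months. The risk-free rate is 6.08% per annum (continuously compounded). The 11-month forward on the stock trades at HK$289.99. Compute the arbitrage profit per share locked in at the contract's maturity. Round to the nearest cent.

PV(dividends) I = 1.28·e^(−0.0608·6/12) + 3.04·e^(−0.0608·8/12) = 4.1609
Fair forward F* = (S − I)·e^(rT) = (279.99 − 4.1609)·e^0.055733 = 275.8291 × 1.057315 = 291.6382
Market HK$289.99 < fair 291.6382: forward underpriced → reverse cash-and-carry (short the stock, invest proceeds at r, pay the dividends, go long the forward).
Profit at T = |F_mkt − F*| = |289.99 − 291.6382| = HK$1.65 per share

HK$1.65 per share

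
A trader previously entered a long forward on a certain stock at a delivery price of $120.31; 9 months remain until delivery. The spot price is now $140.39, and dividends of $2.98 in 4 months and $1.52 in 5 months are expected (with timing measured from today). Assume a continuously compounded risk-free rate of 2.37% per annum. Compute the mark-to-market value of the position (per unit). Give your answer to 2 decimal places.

PV(remaining dividends) I = 2.98·e^(−0.0237·4/12) + 1.52·e^(−0.0237·5/12) = 4.4616
Current forward F = (S − I)·e^(rT) = (140.39 − 4.4616)·e^(0.0237·9/12) = 135.9284 × 1.017934 = 138.3661
Value (long) = (F − K)·e^(−rT) = (138.3661 − 120.31) × 0.982382 = 17.7380
Value = $17.74

$17.74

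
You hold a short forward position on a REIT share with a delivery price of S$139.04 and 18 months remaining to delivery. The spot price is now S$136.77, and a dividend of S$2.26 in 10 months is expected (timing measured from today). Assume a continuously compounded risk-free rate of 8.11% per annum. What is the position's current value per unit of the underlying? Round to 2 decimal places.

PV(remaining dividends) I = 2.26·e^(−0.0811·10/12) = 2.1123
Current forward F = (S − I)·e^(rT) = (136.77 − 2.1123)·e^(0.0811·18/12) = 134.6577 × 1.129359 = 152.0769
Value (long) = (F − K)·e^(−rT) = (152.0769 − 139.04) × 0.885458 = 11.5436
Short position value = −(long value) = -S$11.54

-S$11.54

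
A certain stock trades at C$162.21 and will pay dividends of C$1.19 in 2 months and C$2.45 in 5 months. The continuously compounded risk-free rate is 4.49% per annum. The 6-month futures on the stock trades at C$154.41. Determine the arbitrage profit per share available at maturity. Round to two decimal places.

C$7.82 per share

PV(dividends) I = 1.19·e^(−0.0449·2/12) + 2.45·e^(−0.0449·5/12) = 3.5857
Fair futures F* = (S − I)·e^(rT) = (162.21 − 3.5857)·e^0.022450 = 158.6243 × 1.022704 = 162.2257
Market C$154.41 < fair 162.2257: forward underpriced → reverse cash-and-carry (short the stock, invest proceeds at r, pay the dividends, go long the forward).
Profit at T = |F_mkt − F*| = |154.41 − 162.2257| = C$7.82 per share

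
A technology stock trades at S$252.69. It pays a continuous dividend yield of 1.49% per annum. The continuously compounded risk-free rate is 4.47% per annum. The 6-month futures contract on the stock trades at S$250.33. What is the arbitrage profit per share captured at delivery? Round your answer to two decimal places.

S$6.15 per share

Fair futures: F* = S·e^(carry·T), with carry = (r − q) = 0.0447 − 0.0149 = 0.0298
F* = 252.69 · e^(0.0298 × 6/12) = 252.69 · e^0.014900 = 252.69 × 1.015012 = S$256.4834
Market S$250.33 < fair S$256.4834: forward underpriced → reverse cash-and-carry (short spot, go long the forward).
At maturity, profit = |F_mkt − F*| = |250.33 − 256.4834| = S$6.15 per share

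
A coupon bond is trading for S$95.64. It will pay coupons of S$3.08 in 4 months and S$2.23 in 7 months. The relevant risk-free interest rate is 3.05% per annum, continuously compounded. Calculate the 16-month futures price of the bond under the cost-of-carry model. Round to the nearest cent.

PV(coupons) I = 3.08·e^(−0.0305·4/12) + 2.23·e^(−0.0305·7/12)
I = 3.0488 + 2.1907 = 5.2395
F = (S − I)·e^(rT) = (95.64 − 5.2395) · e^(0.0305·16/12)
= 90.4005 · e^0.040667 = 90.4005 × 1.041505 = S$94.15

S$94.15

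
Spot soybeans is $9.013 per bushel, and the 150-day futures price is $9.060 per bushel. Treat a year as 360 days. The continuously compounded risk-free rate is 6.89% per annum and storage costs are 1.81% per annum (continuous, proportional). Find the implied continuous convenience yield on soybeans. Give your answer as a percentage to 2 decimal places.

7.45%

F = S·e^((r+u−y)T) ⇒ (r+u−y) = ln(F/S)/T
ln(9.060/9.013) = 0.005201; /T ⇒ 0.012482
y = r + u − ln(F/S)/T = 0.0689 + 0.0181 − 0.012482 = 0.074518
y = 7.45%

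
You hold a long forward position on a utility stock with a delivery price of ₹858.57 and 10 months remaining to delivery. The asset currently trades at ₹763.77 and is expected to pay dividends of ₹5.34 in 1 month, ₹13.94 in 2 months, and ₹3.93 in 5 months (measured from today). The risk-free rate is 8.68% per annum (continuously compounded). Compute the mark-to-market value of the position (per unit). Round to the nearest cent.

PV(remaining dividends) I = 5.34·e^(−0.0868·1/12) + 13.94·e^(−0.0868·2/12) + 3.93·e^(−0.0868·5/12) = 22.8317
Current forward F = (S − I)·e^(rT) = (763.77 − 22.8317)·e^(0.0868·10/12) = 740.9383 × 1.075014 = 796.5190
Value (long) = (F − K)·e^(−rT) = (796.5190 − 858.57) × 0.930221 = -57.7211
Value = -₹57.72

-₹57.72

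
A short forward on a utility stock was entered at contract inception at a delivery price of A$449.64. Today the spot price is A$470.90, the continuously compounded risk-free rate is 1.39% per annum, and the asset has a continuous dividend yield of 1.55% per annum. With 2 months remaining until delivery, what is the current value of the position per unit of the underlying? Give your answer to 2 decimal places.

Current fair forward for the remaining 2 months: F = S·e^((r − q)·T), (r − q) = 0.0139 − 0.0155 = -0.0016
F = 470.90 · e^(-0.0016 × 2/12) = 470.90 × 0.999733 = 470.7743
Value of long forward = (F − K)·e^(−rT) = (470.7743 − 449.64) · e^(−0.0139·2/12)
= 21.1343 × 0.997686 = 21.09
Short position value = −(long value) = -A$21.09

-A$21.09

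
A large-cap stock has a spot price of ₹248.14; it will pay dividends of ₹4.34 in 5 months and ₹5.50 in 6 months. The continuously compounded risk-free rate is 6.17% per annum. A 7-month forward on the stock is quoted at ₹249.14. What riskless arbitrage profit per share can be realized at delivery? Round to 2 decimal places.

₹1.82 per share

PV(dividends) I = 4.34·e^(−0.0617·5/12) + 5.50·e^(−0.0617·6/12) = 9.5628
Fair forward F* = (S − I)·e^(rT) = (248.14 − 9.5628)·e^0.035992 = 238.5772 × 1.036648 = 247.3206
Market ₹249.14 > fair 247.3206: forward overpriced → cash-and-carry (borrow at r, buy the stock and collect the dividends, short the forward).
Profit at T = |F_mkt − F*| = |249.14 − 247.3206| = ₹1.82 per share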